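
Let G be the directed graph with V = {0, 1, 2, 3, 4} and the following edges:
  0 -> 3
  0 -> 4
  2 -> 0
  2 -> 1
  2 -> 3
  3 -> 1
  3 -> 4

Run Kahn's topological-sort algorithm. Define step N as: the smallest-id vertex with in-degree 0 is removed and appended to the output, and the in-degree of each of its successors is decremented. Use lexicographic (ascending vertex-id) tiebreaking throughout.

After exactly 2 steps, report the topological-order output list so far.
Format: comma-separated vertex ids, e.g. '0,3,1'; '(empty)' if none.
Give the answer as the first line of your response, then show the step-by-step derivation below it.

2,0

step 1: output 2; order=[2]; indeg=(0,1,0,1,2)
step 2: output 0; order=[2,0]; indeg=(0,1,0,0,1)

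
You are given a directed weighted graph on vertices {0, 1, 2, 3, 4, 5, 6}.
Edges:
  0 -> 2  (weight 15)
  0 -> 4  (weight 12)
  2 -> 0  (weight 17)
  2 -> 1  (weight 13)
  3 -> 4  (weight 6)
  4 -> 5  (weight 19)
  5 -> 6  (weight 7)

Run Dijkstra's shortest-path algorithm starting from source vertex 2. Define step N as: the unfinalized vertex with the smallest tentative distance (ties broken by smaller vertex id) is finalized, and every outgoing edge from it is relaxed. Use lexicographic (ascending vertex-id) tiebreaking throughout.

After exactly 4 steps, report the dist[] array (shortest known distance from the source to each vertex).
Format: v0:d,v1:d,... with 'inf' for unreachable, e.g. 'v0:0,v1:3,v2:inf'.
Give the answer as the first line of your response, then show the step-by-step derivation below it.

v0:17,v1:13,v2:0,v3:inf,v4:29,v5:48,v6:inf

step 1: dist = v0:17,v1:13,v2:0,v3:inf,v4:inf,v5:inf,v6:inf
step 2: dist = v0:17,v1:13,v2:0,v3:inf,v4:inf,v5:inf,v6:inf
step 3: dist = v0:17,v1:13,v2:0,v3:inf,v4:29,v5:inf,v6:inf
step 4: dist = v0:17,v1:13,v2:0,v3:inf,v4:29,v5:48,v6:inf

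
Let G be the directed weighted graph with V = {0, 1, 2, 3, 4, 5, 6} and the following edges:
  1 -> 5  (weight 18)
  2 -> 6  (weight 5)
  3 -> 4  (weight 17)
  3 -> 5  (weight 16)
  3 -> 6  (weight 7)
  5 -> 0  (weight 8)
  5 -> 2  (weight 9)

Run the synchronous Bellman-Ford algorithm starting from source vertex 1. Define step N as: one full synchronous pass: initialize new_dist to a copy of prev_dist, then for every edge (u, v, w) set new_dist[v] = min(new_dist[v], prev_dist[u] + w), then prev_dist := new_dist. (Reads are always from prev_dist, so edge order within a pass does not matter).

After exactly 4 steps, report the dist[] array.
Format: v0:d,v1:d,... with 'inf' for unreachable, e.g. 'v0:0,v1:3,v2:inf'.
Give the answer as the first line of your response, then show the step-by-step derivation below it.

v0:26,v1:0,v2:27,v3:inf,v4:inf,v5:18,v6:32

step 1: dist = v0:inf,v1:0,v2:inf,v3:inf,v4:inf,v5:18,v6:inf
step 2: dist = v0:26,v1:0,v2:27,v3:inf,v4:inf,v5:18,v6:inf
step 3: dist = v0:26,v1:0,v2:27,v3:inf,v4:inf,v5:18,v6:32
step 4: dist = v0:26,v1:0,v2:27,v3:inf,v4:inf,v5:18,v6:32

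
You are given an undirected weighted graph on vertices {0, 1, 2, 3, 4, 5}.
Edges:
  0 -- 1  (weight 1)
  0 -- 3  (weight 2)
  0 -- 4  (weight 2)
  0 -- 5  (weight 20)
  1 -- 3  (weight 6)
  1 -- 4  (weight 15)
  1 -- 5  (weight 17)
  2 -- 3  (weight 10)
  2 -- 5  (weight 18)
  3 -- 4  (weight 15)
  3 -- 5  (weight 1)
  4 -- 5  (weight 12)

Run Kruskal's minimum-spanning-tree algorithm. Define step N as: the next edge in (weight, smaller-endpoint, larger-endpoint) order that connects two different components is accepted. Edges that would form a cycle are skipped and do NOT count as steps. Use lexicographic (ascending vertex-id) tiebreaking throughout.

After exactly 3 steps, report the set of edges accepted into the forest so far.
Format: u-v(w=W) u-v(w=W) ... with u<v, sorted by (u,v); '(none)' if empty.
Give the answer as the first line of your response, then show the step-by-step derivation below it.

0-1(w=1) 0-3(w=2) 3-5(w=1)

step 1: add edge 0-1 (w=1); MST = {0-1(w=1)}
step 2: add edge 3-5 (w=1); MST = {0-1(w=1) 3-5(w=1)}
step 3: add edge 0-3 (w=2); MST = {0-1(w=1) 0-3(w=2) 3-5(w=1)}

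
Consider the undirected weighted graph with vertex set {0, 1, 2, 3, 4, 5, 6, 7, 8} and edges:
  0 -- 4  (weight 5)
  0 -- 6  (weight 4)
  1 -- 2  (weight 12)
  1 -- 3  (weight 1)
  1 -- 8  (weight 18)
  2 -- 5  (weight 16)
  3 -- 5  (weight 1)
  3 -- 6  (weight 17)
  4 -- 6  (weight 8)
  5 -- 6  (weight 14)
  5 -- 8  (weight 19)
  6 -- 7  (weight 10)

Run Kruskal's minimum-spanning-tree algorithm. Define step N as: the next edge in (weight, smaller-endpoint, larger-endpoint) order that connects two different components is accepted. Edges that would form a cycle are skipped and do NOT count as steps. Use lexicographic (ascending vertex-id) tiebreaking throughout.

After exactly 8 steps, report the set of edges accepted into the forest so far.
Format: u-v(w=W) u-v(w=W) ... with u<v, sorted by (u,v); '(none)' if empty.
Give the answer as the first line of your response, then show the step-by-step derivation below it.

0-4(w=5) 0-6(w=4) 1-2(w=12) 1-3(w=1) 1-8(w=18) 3-5(w=1) 5-6(w=14) 6-7(w=10)

step 1: add edge 1-3 (w=1); MST = {1-3(w=1)}
step 2: add edge 3-5 (w=1); MST = {1-3(w=1) 3-5(w=1)}
step 3: add edge 0-6 (w=4); MST = {0-6(w=4) 1-3(w=1) 3-5(w=1)}
step 4: add edge 0-4 (w=5); MST = {0-4(w=5) 0-6(w=4) 1-3(w=1) 3-5(w=1)}
step 5: add edge 6-7 (w=10); MST = {0-4(w=5) 0-6(w=4) 1-3(w=1) 3-5(w=1) 6-7(w=10)}
step 6: add edge 1-2 (w=12); MST = {0-4(w=5) 0-6(w=4) 1-2(w=12) 1-3(w=1) 3-5(w=1) 6-7(w=10)}
step 7: add edge 5-6 (w=14); MST = {0-4(w=5) 0-6(w=4) 1-2(w=12) 1-3(w=1) 3-5(w=1) 5-6(w=14) 6-7(w=10)}
step 8: add edge 1-8 (w=18); MST = {0-4(w=5) 0-6(w=4) 1-2(w=12) 1-3(w=1) 1-8(w=18) 3-5(w=1) 5-6(w=14) 6-7(w=10)}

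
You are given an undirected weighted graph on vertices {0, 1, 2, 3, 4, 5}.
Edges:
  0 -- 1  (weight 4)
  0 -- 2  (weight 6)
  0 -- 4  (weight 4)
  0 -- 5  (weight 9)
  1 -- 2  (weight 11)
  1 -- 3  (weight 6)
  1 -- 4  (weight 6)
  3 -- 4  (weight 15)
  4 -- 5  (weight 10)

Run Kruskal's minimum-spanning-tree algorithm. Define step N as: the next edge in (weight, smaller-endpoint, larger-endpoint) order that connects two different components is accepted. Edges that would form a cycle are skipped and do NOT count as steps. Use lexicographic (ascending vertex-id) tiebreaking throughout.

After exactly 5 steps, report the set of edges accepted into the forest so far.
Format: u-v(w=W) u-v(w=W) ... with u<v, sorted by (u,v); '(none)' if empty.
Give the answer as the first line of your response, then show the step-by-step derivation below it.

0-1(w=4) 0-2(w=6) 0-4(w=4) 0-5(w=9) 1-3(w=6)

step 1: add edge 0-1 (w=4); MST = {0-1(w=4)}
step 2: add edge 0-4 (w=4); MST = {0-1(w=4) 0-4(w=4)}
step 3: add edge 0-2 (w=6); MST = {0-1(w=4) 0-2(w=6) 0-4(w=4)}
step 4: add edge 1-3 (w=6); MST = {0-1(w=4) 0-2(w=6) 0-4(w=4) 1-3(w=6)}
step 5: add edge 0-5 (w=9); MST = {0-1(w=4) 0-2(w=6) 0-4(w=4) 0-5(w=9) 1-3(w=6)}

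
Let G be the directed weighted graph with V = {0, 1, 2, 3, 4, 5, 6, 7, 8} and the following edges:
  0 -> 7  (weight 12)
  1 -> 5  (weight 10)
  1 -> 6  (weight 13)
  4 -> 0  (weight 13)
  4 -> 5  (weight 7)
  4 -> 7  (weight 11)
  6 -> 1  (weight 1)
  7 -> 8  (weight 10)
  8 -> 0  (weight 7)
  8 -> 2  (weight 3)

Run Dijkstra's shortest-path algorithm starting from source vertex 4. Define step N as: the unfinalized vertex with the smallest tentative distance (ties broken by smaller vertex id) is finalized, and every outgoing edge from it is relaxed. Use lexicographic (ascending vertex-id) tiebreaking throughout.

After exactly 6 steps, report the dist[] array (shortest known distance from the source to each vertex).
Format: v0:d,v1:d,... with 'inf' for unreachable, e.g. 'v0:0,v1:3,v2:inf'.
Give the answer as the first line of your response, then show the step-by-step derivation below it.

v0:13,v1:inf,v2:24,v3:inf,v4:0,v5:7,v6:inf,v7:11,v8:21

step 1: dist = v0:13,v1:inf,v2:inf,v3:inf,v4:0,v5:7,v6:inf,v7:11,v8:inf
step 2: dist = v0:13,v1:inf,v2:inf,v3:inf,v4:0,v5:7,v6:inf,v7:11,v8:inf
step 3: dist = v0:13,v1:inf,v2:inf,v3:inf,v4:0,v5:7,v6:inf,v7:11,v8:21
step 4: dist = v0:13,v1:inf,v2:inf,v3:inf,v4:0,v5:7,v6:inf,v7:11,v8:21
step 5: dist = v0:13,v1:inf,v2:24,v3:inf,v4:0,v5:7,v6:inf,v7:11,v8:21
step 6: dist = v0:13,v1:inf,v2:24,v3:inf,v4:0,v5:7,v6:inf,v7:11,v8:21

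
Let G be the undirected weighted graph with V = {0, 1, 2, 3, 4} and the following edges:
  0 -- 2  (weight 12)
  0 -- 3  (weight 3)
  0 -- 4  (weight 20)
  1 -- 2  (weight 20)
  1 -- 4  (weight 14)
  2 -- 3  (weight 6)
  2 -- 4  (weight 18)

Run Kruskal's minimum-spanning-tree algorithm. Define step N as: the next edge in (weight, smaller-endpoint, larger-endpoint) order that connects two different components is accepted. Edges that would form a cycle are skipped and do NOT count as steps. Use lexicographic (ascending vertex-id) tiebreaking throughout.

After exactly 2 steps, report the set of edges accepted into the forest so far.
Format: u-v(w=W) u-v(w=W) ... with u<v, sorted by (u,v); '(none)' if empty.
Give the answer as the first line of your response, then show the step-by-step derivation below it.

0-3(w=3) 2-3(w=6)

step 1: add edge 0-3 (w=3); MST = {0-3(w=3)}
step 2: add edge 2-3 (w=6); MST = {0-3(w=3) 2-3(w=6)}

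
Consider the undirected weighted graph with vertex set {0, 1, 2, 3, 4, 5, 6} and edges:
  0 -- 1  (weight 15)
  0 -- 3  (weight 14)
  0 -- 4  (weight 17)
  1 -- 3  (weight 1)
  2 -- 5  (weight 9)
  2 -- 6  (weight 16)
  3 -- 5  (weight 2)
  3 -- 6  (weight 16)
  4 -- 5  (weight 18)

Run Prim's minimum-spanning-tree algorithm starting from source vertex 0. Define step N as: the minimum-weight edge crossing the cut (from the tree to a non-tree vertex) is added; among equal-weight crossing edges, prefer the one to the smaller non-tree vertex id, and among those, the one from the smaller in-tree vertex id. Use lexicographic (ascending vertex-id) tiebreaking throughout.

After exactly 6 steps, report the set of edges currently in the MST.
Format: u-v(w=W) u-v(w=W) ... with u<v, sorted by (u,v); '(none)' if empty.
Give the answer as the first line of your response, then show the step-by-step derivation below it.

0-3(w=14) 0-4(w=17) 1-3(w=1) 2-5(w=9) 2-6(w=16) 3-5(w=2)

step 1: add edge 0-3 (w=14); MST = {0-3(w=14)}
step 2: add edge 1-3 (w=1); MST = {0-3(w=14) 1-3(w=1)}
step 3: add edge 3-5 (w=2); MST = {0-3(w=14) 1-3(w=1) 3-5(w=2)}
step 4: add edge 2-5 (w=9); MST = {0-3(w=14) 1-3(w=1) 2-5(w=9) 3-5(w=2)}
step 5: add edge 2-6 (w=16); MST = {0-3(w=14) 1-3(w=1) 2-5(w=9) 2-6(w=16) 3-5(w=2)}
step 6: add edge 0-4 (w=17); MST = {0-3(w=14) 0-4(w=17) 1-3(w=1) 2-5(w=9) 2-6(w=16) 3-5(w=2)}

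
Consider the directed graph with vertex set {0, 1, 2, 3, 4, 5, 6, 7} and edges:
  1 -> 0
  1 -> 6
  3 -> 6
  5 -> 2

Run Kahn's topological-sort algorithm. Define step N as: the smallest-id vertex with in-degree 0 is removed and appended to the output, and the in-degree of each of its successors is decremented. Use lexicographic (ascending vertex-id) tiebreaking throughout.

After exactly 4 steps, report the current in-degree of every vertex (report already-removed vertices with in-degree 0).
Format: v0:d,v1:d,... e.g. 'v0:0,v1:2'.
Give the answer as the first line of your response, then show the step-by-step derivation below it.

v0:0,v1:0,v2:1,v3:0,v4:0,v5:0,v6:0,v7:0

step 1: output 1; order=[1]; indeg=(0,0,1,0,0,0,1,0)
step 2: output 0; order=[1,0]; indeg=(0,0,1,0,0,0,1,0)
step 3: output 3; order=[1,0,3]; indeg=(0,0,1,0,0,0,0,0)
step 4: output 4; order=[1,0,3,4]; indeg=(0,0,1,0,0,0,0,0)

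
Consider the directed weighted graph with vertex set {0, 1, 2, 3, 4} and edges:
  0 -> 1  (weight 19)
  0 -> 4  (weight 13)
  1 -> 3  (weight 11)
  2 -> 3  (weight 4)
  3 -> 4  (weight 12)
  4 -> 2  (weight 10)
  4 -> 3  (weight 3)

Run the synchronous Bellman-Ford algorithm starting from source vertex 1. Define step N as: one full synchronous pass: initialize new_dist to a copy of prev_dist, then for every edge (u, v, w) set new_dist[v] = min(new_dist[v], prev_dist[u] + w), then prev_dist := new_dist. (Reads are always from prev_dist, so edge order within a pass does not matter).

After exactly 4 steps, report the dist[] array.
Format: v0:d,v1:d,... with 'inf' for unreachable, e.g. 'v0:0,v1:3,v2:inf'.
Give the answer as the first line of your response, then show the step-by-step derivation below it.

v0:inf,v1:0,v2:33,v3:11,v4:23

step 1: dist = v0:inf,v1:0,v2:inf,v3:11,v4:inf
step 2: dist = v0:inf,v1:0,v2:inf,v3:11,v4:23
step 3: dist = v0:inf,v1:0,v2:33,v3:11,v4:23
step 4: dist = v0:inf,v1:0,v2:33,v3:11,v4:23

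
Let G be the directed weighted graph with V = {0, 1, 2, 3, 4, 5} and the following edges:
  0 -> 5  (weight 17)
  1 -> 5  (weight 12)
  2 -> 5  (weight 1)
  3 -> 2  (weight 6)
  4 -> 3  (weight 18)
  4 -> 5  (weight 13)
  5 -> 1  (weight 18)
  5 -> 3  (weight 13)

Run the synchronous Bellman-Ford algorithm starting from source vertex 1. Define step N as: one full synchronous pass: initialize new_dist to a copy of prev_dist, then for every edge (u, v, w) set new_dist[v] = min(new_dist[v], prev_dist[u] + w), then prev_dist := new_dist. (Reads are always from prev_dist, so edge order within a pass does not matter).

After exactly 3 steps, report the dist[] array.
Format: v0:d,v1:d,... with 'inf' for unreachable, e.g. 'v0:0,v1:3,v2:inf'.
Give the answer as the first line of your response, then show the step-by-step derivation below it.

v0:inf,v1:0,v2:31,v3:25,v4:inf,v5:12

step 1: dist = v0:inf,v1:0,v2:inf,v3:inf,v4:inf,v5:12
step 2: dist = v0:inf,v1:0,v2:inf,v3:25,v4:inf,v5:12
step 3: dist = v0:inf,v1:0,v2:31,v3:25,v4:inf,v5:12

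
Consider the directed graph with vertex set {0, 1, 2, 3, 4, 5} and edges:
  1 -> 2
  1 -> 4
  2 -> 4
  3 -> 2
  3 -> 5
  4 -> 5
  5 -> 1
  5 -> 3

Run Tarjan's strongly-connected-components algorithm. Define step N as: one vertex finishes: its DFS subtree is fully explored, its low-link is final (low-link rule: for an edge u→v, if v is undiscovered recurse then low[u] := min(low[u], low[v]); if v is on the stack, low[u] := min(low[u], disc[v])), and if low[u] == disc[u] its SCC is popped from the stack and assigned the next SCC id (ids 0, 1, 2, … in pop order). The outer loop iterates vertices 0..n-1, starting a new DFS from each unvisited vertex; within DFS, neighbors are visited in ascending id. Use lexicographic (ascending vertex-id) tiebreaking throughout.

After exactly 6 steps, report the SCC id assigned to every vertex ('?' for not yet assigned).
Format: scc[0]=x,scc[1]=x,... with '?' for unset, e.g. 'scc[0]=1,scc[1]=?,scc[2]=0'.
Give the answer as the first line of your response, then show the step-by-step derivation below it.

scc[0]=0,scc[1]=1,scc[2]=1,scc[3]=1,scc[4]=1,scc[5]=1

step 1: low=(low[0]=0,low[1]=?,low[2]=?,low[3]=?,low[4]=?,low[5]=?); scc=(scc[0]=0,scc[1]=?,scc[2]=?,scc[3]=?,scc[4]=?,scc[5]=?)
step 2: low=(low[0]=0,low[1]=1,low[2]=2,low[3]=2,low[4]=3,low[5]=1); scc=(scc[0]=0,scc[1]=?,scc[2]=?,scc[3]=?,scc[4]=?,scc[5]=?)
step 3: low=(low[0]=0,low[1]=1,low[2]=2,low[3]=2,low[4]=3,low[5]=1); scc=(scc[0]=0,scc[1]=?,scc[2]=?,scc[3]=?,scc[4]=?,scc[5]=?)
step 4: low=(low[0]=0,low[1]=1,low[2]=2,low[3]=2,low[4]=1,low[5]=1); scc=(scc[0]=0,scc[1]=?,scc[2]=?,scc[3]=?,scc[4]=?,scc[5]=?)
step 5: low=(low[0]=0,low[1]=1,low[2]=1,low[3]=2,low[4]=1,low[5]=1); scc=(scc[0]=0,scc[1]=?,scc[2]=?,scc[3]=?,scc[4]=?,scc[5]=?)
step 6: low=(low[0]=0,low[1]=1,low[2]=1,low[3]=2,low[4]=1,low[5]=1); scc=(scc[0]=0,scc[1]=1,scc[2]=1,scc[3]=1,scc[4]=1,scc[5]=1)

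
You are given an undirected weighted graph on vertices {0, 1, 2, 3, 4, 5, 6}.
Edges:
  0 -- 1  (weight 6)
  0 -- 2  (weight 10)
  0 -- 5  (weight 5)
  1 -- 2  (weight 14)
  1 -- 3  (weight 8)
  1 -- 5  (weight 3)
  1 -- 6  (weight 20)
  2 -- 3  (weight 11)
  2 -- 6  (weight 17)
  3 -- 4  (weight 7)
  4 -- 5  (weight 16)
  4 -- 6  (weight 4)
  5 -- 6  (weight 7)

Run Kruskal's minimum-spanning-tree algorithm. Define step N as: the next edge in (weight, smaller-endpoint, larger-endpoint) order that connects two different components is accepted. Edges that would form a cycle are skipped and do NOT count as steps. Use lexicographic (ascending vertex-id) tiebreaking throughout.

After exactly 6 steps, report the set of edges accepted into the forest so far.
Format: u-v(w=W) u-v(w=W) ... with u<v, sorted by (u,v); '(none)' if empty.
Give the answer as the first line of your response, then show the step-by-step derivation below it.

0-2(w=10) 0-5(w=5) 1-5(w=3) 3-4(w=7) 4-6(w=4) 5-6(w=7)

step 1: add edge 1-5 (w=3); MST = {1-5(w=3)}
step 2: add edge 4-6 (w=4); MST = {1-5(w=3) 4-6(w=4)}
step 3: add edge 0-5 (w=5); MST = {0-5(w=5) 1-5(w=3) 4-6(w=4)}
step 4: add edge 3-4 (w=7); MST = {0-5(w=5) 1-5(w=3) 3-4(w=7) 4-6(w=4)}
step 5: add edge 5-6 (w=7); MST = {0-5(w=5) 1-5(w=3) 3-4(w=7) 4-6(w=4) 5-6(w=7)}
step 6: add edge 0-2 (w=10); MST = {0-2(w=10) 0-5(w=5) 1-5(w=3) 3-4(w=7) 4-6(w=4) 5-6(w=7)}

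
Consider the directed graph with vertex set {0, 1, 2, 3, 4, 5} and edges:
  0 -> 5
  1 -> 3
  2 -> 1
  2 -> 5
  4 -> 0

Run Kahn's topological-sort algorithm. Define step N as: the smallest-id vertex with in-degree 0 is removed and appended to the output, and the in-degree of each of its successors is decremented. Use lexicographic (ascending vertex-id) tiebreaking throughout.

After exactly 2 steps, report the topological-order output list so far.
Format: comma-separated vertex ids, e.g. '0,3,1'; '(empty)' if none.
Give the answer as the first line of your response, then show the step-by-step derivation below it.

2,1

step 1: output 2; order=[2]; indeg=(1,0,0,1,0,1)
step 2: output 1; order=[2,1]; indeg=(1,0,0,0,0,1)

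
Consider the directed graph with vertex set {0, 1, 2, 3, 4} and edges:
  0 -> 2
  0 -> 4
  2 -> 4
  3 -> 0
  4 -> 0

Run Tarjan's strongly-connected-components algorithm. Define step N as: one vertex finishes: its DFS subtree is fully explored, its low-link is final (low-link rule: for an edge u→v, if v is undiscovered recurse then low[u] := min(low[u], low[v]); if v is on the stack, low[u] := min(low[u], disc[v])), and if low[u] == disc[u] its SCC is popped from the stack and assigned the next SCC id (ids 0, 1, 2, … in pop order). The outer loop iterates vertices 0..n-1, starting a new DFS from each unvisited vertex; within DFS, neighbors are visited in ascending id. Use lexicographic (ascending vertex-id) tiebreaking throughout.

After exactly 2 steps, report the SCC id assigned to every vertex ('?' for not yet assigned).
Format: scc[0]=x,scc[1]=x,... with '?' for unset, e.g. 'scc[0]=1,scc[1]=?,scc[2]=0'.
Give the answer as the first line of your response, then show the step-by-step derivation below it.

scc[0]=?,scc[1]=?,scc[2]=?,scc[3]=?,scc[4]=?

step 1: low=(low[0]=0,low[1]=?,low[2]=1,low[3]=?,low[4]=0); scc=(scc[0]=?,scc[1]=?,scc[2]=?,scc[3]=?,scc[4]=?)
step 2: low=(low[0]=0,low[1]=?,low[2]=0,low[3]=?,low[4]=0); scc=(scc[0]=?,scc[1]=?,scc[2]=?,scc[3]=?,scc[4]=?)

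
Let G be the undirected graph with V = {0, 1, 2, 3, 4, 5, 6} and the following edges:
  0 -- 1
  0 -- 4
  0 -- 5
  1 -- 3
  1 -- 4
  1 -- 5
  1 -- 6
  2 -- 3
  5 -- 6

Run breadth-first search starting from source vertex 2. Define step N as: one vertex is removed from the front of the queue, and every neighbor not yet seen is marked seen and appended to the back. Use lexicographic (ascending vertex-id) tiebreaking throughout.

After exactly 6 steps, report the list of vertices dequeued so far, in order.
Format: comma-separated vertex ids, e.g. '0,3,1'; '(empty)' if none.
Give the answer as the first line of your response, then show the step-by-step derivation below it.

2,3,1,0,4,5

step 1: dequeue 2; queue=[3]; order=2
step 2: dequeue 3; queue=[1]; order=2,3
step 3: dequeue 1; queue=[0,4,5,6]; order=2,3,1
step 4: dequeue 0; queue=[4,5,6]; order=2,3,1,0
step 5: dequeue 4; queue=[5,6]; order=2,3,1,0,4
step 6: dequeue 5; queue=[6]; order=2,3,1,0,4,5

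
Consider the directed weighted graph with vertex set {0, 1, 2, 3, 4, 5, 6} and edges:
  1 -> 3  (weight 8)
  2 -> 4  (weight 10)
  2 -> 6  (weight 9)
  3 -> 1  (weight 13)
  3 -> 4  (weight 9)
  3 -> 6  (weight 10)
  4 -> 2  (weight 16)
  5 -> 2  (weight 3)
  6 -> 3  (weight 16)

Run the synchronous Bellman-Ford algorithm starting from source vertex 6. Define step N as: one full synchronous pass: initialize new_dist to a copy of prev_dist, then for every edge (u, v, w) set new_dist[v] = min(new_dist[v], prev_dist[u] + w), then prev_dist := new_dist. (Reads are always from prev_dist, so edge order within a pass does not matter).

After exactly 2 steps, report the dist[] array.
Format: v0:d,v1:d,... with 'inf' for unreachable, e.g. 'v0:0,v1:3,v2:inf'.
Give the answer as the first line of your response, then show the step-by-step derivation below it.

v0:inf,v1:29,v2:inf,v3:16,v4:25,v5:inf,v6:0

step 1: dist = v0:inf,v1:inf,v2:inf,v3:16,v4:inf,v5:inf,v6:0
step 2: dist = v0:inf,v1:29,v2:inf,v3:16,v4:25,v5:inf,v6:0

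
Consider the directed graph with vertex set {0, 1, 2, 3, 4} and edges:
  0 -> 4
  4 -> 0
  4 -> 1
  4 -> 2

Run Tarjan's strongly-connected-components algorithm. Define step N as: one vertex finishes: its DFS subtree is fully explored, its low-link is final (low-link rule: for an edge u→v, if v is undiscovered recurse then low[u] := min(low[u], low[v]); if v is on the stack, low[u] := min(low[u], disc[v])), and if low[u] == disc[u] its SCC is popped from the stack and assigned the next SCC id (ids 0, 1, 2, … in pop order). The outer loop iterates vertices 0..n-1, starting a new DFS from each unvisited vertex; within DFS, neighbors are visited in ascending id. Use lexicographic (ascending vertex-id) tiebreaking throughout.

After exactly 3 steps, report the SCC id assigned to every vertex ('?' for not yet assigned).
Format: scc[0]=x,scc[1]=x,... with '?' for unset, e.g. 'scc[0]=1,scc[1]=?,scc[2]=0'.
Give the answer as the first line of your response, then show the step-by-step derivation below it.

scc[0]=?,scc[1]=0,scc[2]=1,scc[3]=?,scc[4]=?

step 1: low=(low[0]=0,low[1]=2,low[2]=?,low[3]=?,low[4]=0); scc=(scc[0]=?,scc[1]=0,scc[2]=?,scc[3]=?,scc[4]=?)
step 2: low=(low[0]=0,low[1]=2,low[2]=3,low[3]=?,low[4]=0); scc=(scc[0]=?,scc[1]=0,scc[2]=1,scc[3]=?,scc[4]=?)
step 3: low=(low[0]=0,low[1]=2,low[2]=3,low[3]=?,low[4]=0); scc=(scc[0]=?,scc[1]=0,scc[2]=1,scc[3]=?,scc[4]=?)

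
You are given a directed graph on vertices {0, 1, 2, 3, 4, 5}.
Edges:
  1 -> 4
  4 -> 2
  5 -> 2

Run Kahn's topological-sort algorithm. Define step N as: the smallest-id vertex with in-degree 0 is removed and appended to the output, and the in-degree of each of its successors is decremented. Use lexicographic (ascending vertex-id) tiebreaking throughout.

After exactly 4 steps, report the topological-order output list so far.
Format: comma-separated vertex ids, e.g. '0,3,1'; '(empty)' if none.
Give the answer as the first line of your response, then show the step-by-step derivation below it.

0,1,3,4

step 1: output 0; order=[0]; indeg=(0,0,2,0,1,0)
step 2: output 1; order=[0,1]; indeg=(0,0,2,0,0,0)
step 3: output 3; order=[0,1,3]; indeg=(0,0,2,0,0,0)
step 4: output 4; order=[0,1,3,4]; indeg=(0,0,1,0,0,0)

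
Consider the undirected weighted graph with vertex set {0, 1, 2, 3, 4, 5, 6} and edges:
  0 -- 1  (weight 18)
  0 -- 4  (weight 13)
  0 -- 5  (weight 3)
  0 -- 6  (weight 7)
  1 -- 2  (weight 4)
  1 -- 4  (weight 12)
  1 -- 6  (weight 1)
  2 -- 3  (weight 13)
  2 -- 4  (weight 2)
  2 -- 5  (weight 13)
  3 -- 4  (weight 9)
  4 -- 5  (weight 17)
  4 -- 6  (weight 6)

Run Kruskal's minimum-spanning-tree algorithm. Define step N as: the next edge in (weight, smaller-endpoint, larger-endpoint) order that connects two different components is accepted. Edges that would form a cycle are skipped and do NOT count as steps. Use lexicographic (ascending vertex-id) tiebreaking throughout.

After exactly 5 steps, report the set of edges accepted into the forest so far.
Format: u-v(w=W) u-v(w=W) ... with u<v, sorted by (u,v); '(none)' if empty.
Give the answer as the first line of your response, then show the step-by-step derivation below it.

0-5(w=3) 0-6(w=7) 1-2(w=4) 1-6(w=1) 2-4(w=2)

step 1: add edge 1-6 (w=1); MST = {1-6(w=1)}
step 2: add edge 2-4 (w=2); MST = {1-6(w=1) 2-4(w=2)}
step 3: add edge 0-5 (w=3); MST = {0-5(w=3) 1-6(w=1) 2-4(w=2)}
step 4: add edge 1-2 (w=4); MST = {0-5(w=3) 1-2(w=4) 1-6(w=1) 2-4(w=2)}
step 5: add edge 0-6 (w=7); MST = {0-5(w=3) 0-6(w=7) 1-2(w=4) 1-6(w=1) 2-4(w=2)}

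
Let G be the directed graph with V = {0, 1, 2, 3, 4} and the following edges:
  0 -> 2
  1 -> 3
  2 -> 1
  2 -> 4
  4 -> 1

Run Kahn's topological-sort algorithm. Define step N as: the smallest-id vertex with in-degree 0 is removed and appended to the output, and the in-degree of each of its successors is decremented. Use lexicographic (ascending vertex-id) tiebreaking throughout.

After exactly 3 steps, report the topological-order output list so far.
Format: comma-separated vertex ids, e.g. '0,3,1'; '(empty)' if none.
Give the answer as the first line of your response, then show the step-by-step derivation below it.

0,2,4

step 1: output 0; order=[0]; indeg=(0,2,0,1,1)
step 2: output 2; order=[0,2]; indeg=(0,1,0,1,0)
step 3: output 4; order=[0,2,4]; indeg=(0,0,0,1,0)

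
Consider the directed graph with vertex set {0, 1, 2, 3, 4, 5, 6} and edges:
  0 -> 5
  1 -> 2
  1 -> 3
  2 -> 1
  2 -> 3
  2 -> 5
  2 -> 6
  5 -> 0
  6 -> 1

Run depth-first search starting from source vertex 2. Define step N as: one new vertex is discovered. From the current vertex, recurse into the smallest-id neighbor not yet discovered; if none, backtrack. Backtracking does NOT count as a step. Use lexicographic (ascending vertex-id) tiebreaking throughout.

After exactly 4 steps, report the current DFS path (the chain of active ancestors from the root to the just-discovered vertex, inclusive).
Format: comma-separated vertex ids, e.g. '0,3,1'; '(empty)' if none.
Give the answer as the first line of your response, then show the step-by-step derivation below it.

2,5

step 1: discover 2; path=2; order=2
step 2: discover 1; path=2>1; order=2,1
step 3: discover 3; path=2>1>3; order=2,1,3
step 4: discover 5; path=2>5; order=2,1,3,5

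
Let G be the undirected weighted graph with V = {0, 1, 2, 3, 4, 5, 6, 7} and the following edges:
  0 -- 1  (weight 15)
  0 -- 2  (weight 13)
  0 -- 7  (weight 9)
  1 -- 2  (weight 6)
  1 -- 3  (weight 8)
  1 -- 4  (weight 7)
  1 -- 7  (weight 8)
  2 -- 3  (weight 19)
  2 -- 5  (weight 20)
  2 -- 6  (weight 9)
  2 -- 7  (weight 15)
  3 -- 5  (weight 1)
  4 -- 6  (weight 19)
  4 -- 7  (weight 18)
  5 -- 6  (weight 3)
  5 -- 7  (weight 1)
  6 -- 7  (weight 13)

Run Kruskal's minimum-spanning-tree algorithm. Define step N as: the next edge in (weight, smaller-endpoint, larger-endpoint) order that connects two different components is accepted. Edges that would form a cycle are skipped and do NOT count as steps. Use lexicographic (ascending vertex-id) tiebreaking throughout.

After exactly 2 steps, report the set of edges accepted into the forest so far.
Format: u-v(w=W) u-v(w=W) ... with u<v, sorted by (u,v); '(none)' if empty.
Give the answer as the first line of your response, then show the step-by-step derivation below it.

3-5(w=1) 5-7(w=1)

step 1: add edge 3-5 (w=1); MST = {3-5(w=1)}
step 2: add edge 5-7 (w=1); MST = {3-5(w=1) 5-7(w=1)}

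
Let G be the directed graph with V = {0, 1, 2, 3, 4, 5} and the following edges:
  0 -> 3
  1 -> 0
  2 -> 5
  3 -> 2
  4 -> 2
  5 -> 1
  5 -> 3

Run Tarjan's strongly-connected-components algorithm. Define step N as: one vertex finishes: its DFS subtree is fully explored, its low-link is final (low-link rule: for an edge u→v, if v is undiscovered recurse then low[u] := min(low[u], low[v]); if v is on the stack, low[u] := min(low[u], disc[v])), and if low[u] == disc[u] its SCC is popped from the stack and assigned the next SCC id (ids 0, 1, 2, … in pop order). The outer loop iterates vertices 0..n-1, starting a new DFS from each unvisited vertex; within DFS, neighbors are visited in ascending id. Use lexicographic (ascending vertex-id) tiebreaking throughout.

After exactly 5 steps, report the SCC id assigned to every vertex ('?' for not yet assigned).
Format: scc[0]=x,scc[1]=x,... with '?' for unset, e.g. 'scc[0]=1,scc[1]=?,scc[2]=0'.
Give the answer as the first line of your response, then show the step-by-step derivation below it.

scc[0]=0,scc[1]=0,scc[2]=0,scc[3]=0,scc[4]=?,scc[5]=0

step 1: low=(low[0]=0,low[1]=0,low[2]=2,low[3]=1,low[4]=?,low[5]=3); scc=(scc[0]=?,scc[1]=?,scc[2]=?,scc[3]=?,scc[4]=?,scc[5]=?)
step 2: low=(low[0]=0,low[1]=0,low[2]=2,low[3]=1,low[4]=?,low[5]=0); scc=(scc[0]=?,scc[1]=?,scc[2]=?,scc[3]=?,scc[4]=?,scc[5]=?)
step 3: low=(low[0]=0,low[1]=0,low[2]=0,low[3]=1,low[4]=?,low[5]=0); scc=(scc[0]=?,scc[1]=?,scc[2]=?,scc[3]=?,scc[4]=?,scc[5]=?)
step 4: low=(low[0]=0,low[1]=0,low[2]=0,low[3]=0,low[4]=?,low[5]=0); scc=(scc[0]=?,scc[1]=?,scc[2]=?,scc[3]=?,scc[4]=?,scc[5]=?)
step 5: low=(low[0]=0,low[1]=0,low[2]=0,low[3]=0,low[4]=?,low[5]=0); scc=(scc[0]=0,scc[1]=0,scc[2]=0,scc[3]=0,scc[4]=?,scc[5]=0)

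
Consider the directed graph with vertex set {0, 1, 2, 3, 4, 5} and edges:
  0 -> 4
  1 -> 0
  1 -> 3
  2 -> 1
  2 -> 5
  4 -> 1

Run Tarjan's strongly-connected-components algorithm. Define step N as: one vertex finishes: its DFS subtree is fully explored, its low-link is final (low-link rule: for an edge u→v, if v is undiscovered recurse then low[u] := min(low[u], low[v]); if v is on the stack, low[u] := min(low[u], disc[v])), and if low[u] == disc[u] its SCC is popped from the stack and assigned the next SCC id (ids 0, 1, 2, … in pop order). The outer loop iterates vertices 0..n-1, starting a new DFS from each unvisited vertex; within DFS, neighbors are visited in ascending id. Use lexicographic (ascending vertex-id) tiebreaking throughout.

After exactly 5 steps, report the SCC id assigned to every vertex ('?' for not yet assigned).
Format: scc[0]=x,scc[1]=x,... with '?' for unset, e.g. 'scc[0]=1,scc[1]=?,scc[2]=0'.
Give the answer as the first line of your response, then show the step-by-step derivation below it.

scc[0]=1,scc[1]=1,scc[2]=?,scc[3]=0,scc[4]=1,scc[5]=2

step 1: low=(low[0]=0,low[1]=0,low[2]=?,low[3]=3,low[4]=1,low[5]=?); scc=(scc[0]=?,scc[1]=?,scc[2]=?,scc[3]=0,scc[4]=?,scc[5]=?)
step 2: low=(low[0]=0,low[1]=0,low[2]=?,low[3]=3,low[4]=1,low[5]=?); scc=(scc[0]=?,scc[1]=?,scc[2]=?,scc[3]=0,scc[4]=?,scc[5]=?)
step 3: low=(low[0]=0,low[1]=0,low[2]=?,low[3]=3,low[4]=0,low[5]=?); scc=(scc[0]=?,scc[1]=?,scc[2]=?,scc[3]=0,scc[4]=?,scc[5]=?)
step 4: low=(low[0]=0,low[1]=0,low[2]=?,low[3]=3,low[4]=0,low[5]=?); scc=(scc[0]=1,scc[1]=1,scc[2]=?,scc[3]=0,scc[4]=1,scc[5]=?)
step 5: low=(low[0]=0,low[1]=0,low[2]=4,low[3]=3,low[4]=0,low[5]=5); scc=(scc[0]=1,scc[1]=1,scc[2]=?,scc[3]=0,scc[4]=1,scc[5]=2)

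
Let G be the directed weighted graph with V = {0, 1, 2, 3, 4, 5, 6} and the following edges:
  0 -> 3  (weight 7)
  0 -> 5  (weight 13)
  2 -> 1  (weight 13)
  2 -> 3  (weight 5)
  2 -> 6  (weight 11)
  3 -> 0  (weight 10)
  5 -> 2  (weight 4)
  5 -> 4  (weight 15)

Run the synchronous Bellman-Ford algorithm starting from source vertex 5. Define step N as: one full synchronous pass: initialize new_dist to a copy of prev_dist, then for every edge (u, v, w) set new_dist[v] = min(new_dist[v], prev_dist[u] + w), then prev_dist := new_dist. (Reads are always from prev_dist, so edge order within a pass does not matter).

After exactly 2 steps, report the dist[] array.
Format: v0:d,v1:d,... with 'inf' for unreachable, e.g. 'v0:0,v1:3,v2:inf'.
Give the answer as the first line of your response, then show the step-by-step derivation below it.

v0:inf,v1:17,v2:4,v3:9,v4:15,v5:0,v6:15

step 1: dist = v0:inf,v1:inf,v2:4,v3:inf,v4:15,v5:0,v6:inf
step 2: dist = v0:inf,v1:17,v2:4,v3:9,v4:15,v5:0,v6:15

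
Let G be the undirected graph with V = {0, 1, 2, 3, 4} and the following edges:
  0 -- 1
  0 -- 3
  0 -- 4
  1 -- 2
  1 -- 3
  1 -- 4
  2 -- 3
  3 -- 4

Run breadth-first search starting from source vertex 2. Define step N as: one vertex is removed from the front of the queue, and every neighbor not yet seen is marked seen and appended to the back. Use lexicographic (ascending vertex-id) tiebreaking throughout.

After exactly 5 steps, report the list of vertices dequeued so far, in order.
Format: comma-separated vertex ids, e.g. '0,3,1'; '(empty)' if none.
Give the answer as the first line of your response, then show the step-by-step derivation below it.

2,1,3,0,4

step 1: dequeue 2; queue=[1,3]; order=2
step 2: dequeue 1; queue=[3,0,4]; order=2,1
step 3: dequeue 3; queue=[0,4]; order=2,1,3
step 4: dequeue 0; queue=[4]; order=2,1,3,0
step 5: dequeue 4; queue=[(empty)]; order=2,1,3,0,4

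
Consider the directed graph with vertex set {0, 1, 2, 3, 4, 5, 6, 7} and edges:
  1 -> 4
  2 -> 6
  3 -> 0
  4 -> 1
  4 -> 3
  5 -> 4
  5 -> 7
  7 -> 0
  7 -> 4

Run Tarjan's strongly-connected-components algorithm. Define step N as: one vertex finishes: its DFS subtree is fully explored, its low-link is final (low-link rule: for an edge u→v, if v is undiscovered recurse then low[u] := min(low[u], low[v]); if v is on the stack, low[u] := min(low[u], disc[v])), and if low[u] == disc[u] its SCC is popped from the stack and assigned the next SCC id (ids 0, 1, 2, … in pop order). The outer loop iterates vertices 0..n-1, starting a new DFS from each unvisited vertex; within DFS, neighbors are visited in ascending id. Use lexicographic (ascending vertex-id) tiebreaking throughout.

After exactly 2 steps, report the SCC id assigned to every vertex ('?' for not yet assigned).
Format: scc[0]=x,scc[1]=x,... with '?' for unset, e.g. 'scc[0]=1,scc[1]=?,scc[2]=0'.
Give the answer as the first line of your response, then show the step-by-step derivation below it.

scc[0]=0,scc[1]=?,scc[2]=?,scc[3]=1,scc[4]=?,scc[5]=?,scc[6]=?,scc[7]=?

step 1: low=(low[0]=0,low[1]=?,low[2]=?,low[3]=?,low[4]=?,low[5]=?,low[6]=?,low[7]=?); scc=(scc[0]=0,scc[1]=?,scc[2]=?,scc[3]=?,scc[4]=?,scc[5]=?,scc[6]=?,scc[7]=?)
step 2: low=(low[0]=0,low[1]=1,low[2]=?,low[3]=3,low[4]=1,low[5]=?,low[6]=?,low[7]=?); scc=(scc[0]=0,scc[1]=?,scc[2]=?,scc[3]=1,scc[4]=?,scc[5]=?,scc[6]=?,scc[7]=?)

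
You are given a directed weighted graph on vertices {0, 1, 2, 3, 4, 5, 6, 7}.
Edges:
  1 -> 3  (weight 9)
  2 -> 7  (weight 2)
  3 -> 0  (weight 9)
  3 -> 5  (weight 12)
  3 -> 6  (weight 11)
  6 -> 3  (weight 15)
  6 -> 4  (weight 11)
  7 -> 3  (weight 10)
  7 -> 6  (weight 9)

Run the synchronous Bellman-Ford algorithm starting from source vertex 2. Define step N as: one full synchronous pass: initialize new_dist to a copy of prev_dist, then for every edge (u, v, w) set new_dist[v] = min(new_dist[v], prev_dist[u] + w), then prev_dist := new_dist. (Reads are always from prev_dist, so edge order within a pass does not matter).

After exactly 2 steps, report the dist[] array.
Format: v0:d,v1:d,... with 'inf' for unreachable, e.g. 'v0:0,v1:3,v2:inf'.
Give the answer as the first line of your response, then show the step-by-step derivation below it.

v0:inf,v1:inf,v2:0,v3:12,v4:inf,v5:inf,v6:11,v7:2

step 1: dist = v0:inf,v1:inf,v2:0,v3:inf,v4:inf,v5:inf,v6:inf,v7:2
step 2: dist = v0:inf,v1:inf,v2:0,v3:12,v4:inf,v5:inf,v6:11,v7:2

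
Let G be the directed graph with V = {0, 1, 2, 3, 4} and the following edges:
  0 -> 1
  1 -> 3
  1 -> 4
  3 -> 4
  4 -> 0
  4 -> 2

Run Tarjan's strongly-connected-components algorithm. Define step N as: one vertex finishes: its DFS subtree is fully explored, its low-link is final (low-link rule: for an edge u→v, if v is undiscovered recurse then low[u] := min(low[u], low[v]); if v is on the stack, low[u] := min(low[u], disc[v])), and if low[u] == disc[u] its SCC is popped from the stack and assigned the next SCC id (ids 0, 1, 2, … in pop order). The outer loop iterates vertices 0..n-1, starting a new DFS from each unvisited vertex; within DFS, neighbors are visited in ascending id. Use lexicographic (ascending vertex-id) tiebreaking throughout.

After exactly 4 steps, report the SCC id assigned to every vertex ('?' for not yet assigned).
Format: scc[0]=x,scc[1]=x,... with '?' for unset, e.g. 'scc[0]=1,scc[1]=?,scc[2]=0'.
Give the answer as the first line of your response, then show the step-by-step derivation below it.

scc[0]=?,scc[1]=?,scc[2]=0,scc[3]=?,scc[4]=?

step 1: low=(low[0]=0,low[1]=1,low[2]=4,low[3]=2,low[4]=0); scc=(scc[0]=?,scc[1]=?,scc[2]=0,scc[3]=?,scc[4]=?)
step 2: low=(low[0]=0,low[1]=1,low[2]=4,low[3]=2,low[4]=0); scc=(scc[0]=?,scc[1]=?,scc[2]=0,scc[3]=?,scc[4]=?)
step 3: low=(low[0]=0,low[1]=1,low[2]=4,low[3]=0,low[4]=0); scc=(scc[0]=?,scc[1]=?,scc[2]=0,scc[3]=?,scc[4]=?)
step 4: low=(low[0]=0,low[1]=0,low[2]=4,low[3]=0,low[4]=0); scc=(scc[0]=?,scc[1]=?,scc[2]=0,scc[3]=?,scc[4]=?)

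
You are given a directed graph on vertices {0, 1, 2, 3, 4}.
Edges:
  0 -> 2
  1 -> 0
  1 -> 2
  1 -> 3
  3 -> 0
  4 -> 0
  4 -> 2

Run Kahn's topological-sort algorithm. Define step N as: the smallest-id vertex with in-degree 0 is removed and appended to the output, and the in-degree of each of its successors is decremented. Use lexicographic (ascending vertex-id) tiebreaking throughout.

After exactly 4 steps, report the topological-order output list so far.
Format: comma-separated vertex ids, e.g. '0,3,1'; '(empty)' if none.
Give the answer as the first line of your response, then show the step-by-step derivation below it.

1,3,4,0

step 1: output 1; order=[1]; indeg=(2,0,2,0,0)
step 2: output 3; order=[1,3]; indeg=(1,0,2,0,0)
step 3: output 4; order=[1,3,4]; indeg=(0,0,1,0,0)
step 4: output 0; order=[1,3,4,0]; indeg=(0,0,0,0,0)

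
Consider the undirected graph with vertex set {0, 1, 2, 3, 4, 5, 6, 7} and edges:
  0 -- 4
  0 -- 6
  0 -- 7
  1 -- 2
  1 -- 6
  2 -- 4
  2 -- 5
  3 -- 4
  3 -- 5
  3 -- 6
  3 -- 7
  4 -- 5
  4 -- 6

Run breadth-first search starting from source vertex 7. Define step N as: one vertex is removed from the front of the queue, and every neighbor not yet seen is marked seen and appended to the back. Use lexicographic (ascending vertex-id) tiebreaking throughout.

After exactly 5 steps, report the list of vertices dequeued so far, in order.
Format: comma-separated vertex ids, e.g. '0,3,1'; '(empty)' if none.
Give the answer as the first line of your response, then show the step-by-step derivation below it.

7,0,3,4,6

step 1: dequeue 7; queue=[0,3]; order=7
step 2: dequeue 0; queue=[3,4,6]; order=7,0
step 3: dequeue 3; queue=[4,6,5]; order=7,0,3
step 4: dequeue 4; queue=[6,5,2]; order=7,0,3,4
step 5: dequeue 6; queue=[5,2,1]; order=7,0,3,4,6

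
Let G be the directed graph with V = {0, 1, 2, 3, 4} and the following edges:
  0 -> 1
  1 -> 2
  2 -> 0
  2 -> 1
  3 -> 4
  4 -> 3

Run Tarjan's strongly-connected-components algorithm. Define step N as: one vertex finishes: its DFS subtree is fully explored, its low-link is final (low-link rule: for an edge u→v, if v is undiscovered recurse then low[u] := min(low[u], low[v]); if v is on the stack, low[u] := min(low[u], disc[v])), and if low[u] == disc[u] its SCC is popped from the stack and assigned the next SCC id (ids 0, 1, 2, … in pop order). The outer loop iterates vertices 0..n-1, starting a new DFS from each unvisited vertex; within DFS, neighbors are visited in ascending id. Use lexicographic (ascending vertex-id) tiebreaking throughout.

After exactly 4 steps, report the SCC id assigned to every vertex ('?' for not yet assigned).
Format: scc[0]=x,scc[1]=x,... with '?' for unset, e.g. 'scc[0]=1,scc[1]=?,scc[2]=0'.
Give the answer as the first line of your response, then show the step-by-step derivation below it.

scc[0]=0,scc[1]=0,scc[2]=0,scc[3]=?,scc[4]=?

step 1: low=(low[0]=0,low[1]=1,low[2]=0,low[3]=?,low[4]=?); scc=(scc[0]=?,scc[1]=?,scc[2]=?,scc[3]=?,scc[4]=?)
step 2: low=(low[0]=0,low[1]=0,low[2]=0,low[3]=?,low[4]=?); scc=(scc[0]=?,scc[1]=?,scc[2]=?,scc[3]=?,scc[4]=?)
step 3: low=(low[0]=0,low[1]=0,low[2]=0,low[3]=?,low[4]=?); scc=(scc[0]=0,scc[1]=0,scc[2]=0,scc[3]=?,scc[4]=?)
step 4: low=(low[0]=0,low[1]=0,low[2]=0,low[3]=3,low[4]=3); scc=(scc[0]=0,scc[1]=0,scc[2]=0,scc[3]=?,scc[4]=?)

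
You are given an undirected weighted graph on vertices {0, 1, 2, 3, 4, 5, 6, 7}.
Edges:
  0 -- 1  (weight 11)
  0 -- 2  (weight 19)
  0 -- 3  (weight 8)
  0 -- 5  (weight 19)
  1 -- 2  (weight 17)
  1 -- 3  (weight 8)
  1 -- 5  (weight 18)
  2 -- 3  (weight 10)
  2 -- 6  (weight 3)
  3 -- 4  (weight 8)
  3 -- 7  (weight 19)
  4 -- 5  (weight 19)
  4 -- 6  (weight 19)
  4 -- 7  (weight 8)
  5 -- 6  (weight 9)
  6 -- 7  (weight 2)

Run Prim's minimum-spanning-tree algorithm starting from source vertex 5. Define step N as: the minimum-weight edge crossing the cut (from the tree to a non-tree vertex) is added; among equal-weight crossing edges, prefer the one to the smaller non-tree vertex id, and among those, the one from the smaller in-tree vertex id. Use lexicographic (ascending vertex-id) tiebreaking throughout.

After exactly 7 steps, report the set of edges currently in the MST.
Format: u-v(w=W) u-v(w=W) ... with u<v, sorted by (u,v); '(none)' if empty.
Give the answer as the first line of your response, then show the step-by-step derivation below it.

0-3(w=8) 1-3(w=8) 2-6(w=3) 3-4(w=8) 4-7(w=8) 5-6(w=9) 6-7(w=2)

step 1: add edge 5-6 (w=9); MST = {5-6(w=9)}
step 2: add edge 6-7 (w=2); MST = {5-6(w=9) 6-7(w=2)}
step 3: add edge 2-6 (w=3); MST = {2-6(w=3) 5-6(w=9) 6-7(w=2)}
step 4: add edge 4-7 (w=8); MST = {2-6(w=3) 4-7(w=8) 5-6(w=9) 6-7(w=2)}
step 5: add edge 3-4 (w=8); MST = {2-6(w=3) 3-4(w=8) 4-7(w=8) 5-6(w=9) 6-7(w=2)}
step 6: add edge 0-3 (w=8); MST = {0-3(w=8) 2-6(w=3) 3-4(w=8) 4-7(w=8) 5-6(w=9) 6-7(w=2)}
step 7: add edge 1-3 (w=8); MST = {0-3(w=8) 1-3(w=8) 2-6(w=3) 3-4(w=8) 4-7(w=8) 5-6(w=9) 6-7(w=2)}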